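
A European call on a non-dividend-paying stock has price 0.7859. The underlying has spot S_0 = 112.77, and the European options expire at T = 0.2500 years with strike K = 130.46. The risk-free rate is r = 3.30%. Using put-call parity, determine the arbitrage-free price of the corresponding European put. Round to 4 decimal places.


Answer: Put price = 17.4040

Derivation:
Put-call parity: C - P = S_0 * exp(-qT) - K * exp(-rT).
S_0 * exp(-qT) = 112.7700 * 1.00000000 = 112.77000000
K * exp(-rT) = 130.4600 * 0.99178394 = 129.38813253
P = C - S*exp(-qT) + K*exp(-rT)
P = 0.7859 - 112.77000000 + 129.38813253 = 17.4040


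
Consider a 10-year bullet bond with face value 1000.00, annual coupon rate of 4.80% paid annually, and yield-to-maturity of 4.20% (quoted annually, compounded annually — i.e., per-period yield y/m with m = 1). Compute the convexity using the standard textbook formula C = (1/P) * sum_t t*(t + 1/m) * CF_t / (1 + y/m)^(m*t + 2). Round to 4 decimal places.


Coupon per period c = face * coupon_rate / m = 48.000000
Periods per year m = 1; per-period yield y/m = 0.042000
Number of cashflows N = 10
Cashflows (t years, CF_t, discount factor 1/(1+y/m)^(m*t), PV):
  t = 1.0000: CF_t = 48.000000, DF = 0.959693, PV = 46.065259
  t = 2.0000: CF_t = 48.000000, DF = 0.921010, PV = 44.208502
  t = 3.0000: CF_t = 48.000000, DF = 0.883887, PV = 42.426585
  t = 4.0000: CF_t = 48.000000, DF = 0.848260, PV = 40.716493
  t = 5.0000: CF_t = 48.000000, DF = 0.814069, PV = 39.075329
  t = 6.0000: CF_t = 48.000000, DF = 0.781257, PV = 37.500316
  t = 7.0000: CF_t = 48.000000, DF = 0.749766, PV = 35.988787
  t = 8.0000: CF_t = 48.000000, DF = 0.719545, PV = 34.538183
  t = 9.0000: CF_t = 48.000000, DF = 0.690543, PV = 33.146049
  t = 10.0000: CF_t = 1048.000000, DF = 0.662709, PV = 694.518939
Price P = sum_t PV_t = 1048.184441
Convexity numerator sum_t t*(t + 1/m) * CF_t / (1+y/m)^(m*t + 2):
  t = 1.0000: term = 84.853171
  t = 2.0000: term = 244.298956
  t = 3.0000: term = 468.903947
  t = 4.0000: term = 750.006313
  t = 5.0000: term = 1079.663599
  t = 6.0000: term = 1450.603684
  t = 7.0000: term = 1856.178738
  t = 8.0000: term = 2290.321997
  t = 9.0000: term = 2747.507194
  t = 10.0000: term = 70362.512730
Convexity = (1/P) * sum = 81334.850330 / 1048.184441 = 77.595934

Answer: Convexity = 77.5959


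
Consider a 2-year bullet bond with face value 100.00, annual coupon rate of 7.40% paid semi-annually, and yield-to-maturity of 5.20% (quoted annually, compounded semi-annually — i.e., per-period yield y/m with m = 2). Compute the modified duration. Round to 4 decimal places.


Answer: Modified duration = 1.8498

Derivation:
Coupon per period c = face * coupon_rate / m = 3.700000
Periods per year m = 2; per-period yield y/m = 0.026000
Number of cashflows N = 4
Cashflows (t years, CF_t, discount factor 1/(1+y/m)^(m*t), PV):
  t = 0.5000: CF_t = 3.700000, DF = 0.974659, PV = 3.606238
  t = 1.0000: CF_t = 3.700000, DF = 0.949960, PV = 3.514852
  t = 1.5000: CF_t = 3.700000, DF = 0.925887, PV = 3.425781
  t = 2.0000: CF_t = 103.700000, DF = 0.902424, PV = 93.581352
Price P = sum_t PV_t = 104.128222
First compute Macaulay numerator sum_t t * PV_t:
  t * PV_t at t = 0.5000: 1.803119
  t * PV_t at t = 1.0000: 3.514852
  t * PV_t at t = 1.5000: 5.138672
  t * PV_t at t = 2.0000: 187.162703
Macaulay duration D = 197.619346 / 104.128222 = 1.897846
Modified duration = D / (1 + y/m) = 1.897846 / (1 + 0.026000) = 1.849753


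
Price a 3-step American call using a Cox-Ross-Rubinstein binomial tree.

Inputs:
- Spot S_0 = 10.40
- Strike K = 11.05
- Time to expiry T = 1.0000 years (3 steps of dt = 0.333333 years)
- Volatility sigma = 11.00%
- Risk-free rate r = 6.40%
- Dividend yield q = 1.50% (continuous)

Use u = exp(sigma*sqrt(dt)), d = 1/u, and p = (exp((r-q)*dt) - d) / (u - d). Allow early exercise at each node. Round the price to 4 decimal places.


dt = T/N = 0.333333
u = exp(sigma*sqrt(dt)) = 1.065569; d = 1/u = 0.938466
p = (exp((r-q)*dt) - d) / (u - d) = 0.613689
Discount per step: exp(-r*dt) = 0.978893
Stock lattice S(k, i) with i counting down-moves:
  k=0: S(0,0) = 10.4000
  k=1: S(1,0) = 11.0819; S(1,1) = 9.7600
  k=2: S(2,0) = 11.8085; S(2,1) = 10.4000; S(2,2) = 9.1595
  k=3: S(3,0) = 12.5828; S(3,1) = 11.0819; S(3,2) = 9.7600; S(3,3) = 8.5959
Terminal payoffs V(N, i) = max(S_T - K, 0):
  V(3,0) = 1.532807; V(3,1) = 0.031913; V(3,2) = 0.000000; V(3,3) = 0.000000
Backward induction: V(k, i) = exp(-r*dt) * [p * V(k+1, i) + (1-p) * V(k+1, i+1)]; then take max(V_cont, immediate exercise) for American.
  V(2,0) = exp(-r*dt) * [p*1.532807 + (1-p)*0.031913] = 0.932880; exercise = 0.758538; V(2,0) = max -> 0.932880
  V(2,1) = exp(-r*dt) * [p*0.031913 + (1-p)*0.000000] = 0.019171; exercise = 0.000000; V(2,1) = max -> 0.019171
  V(2,2) = exp(-r*dt) * [p*0.000000 + (1-p)*0.000000] = 0.000000; exercise = 0.000000; V(2,2) = max -> 0.000000
  V(1,0) = exp(-r*dt) * [p*0.932880 + (1-p)*0.019171] = 0.567664; exercise = 0.031913; V(1,0) = max -> 0.567664
  V(1,1) = exp(-r*dt) * [p*0.019171 + (1-p)*0.000000] = 0.011517; exercise = 0.000000; V(1,1) = max -> 0.011517
  V(0,0) = exp(-r*dt) * [p*0.567664 + (1-p)*0.011517] = 0.345371; exercise = 0.000000; V(0,0) = max -> 0.345371

Answer: Price = V(0,0) = 0.3454


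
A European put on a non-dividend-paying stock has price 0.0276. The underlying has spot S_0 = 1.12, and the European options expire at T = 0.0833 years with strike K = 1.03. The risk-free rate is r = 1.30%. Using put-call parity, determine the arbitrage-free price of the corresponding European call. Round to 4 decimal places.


Answer: Call price = 0.1187

Derivation:
Put-call parity: C - P = S_0 * exp(-qT) - K * exp(-rT).
S_0 * exp(-qT) = 1.1200 * 1.00000000 = 1.12000000
K * exp(-rT) = 1.0300 * 0.99891769 = 1.02888522
C = P + S*exp(-qT) - K*exp(-rT)
C = 0.0276 + 1.12000000 - 1.02888522 = 0.1187


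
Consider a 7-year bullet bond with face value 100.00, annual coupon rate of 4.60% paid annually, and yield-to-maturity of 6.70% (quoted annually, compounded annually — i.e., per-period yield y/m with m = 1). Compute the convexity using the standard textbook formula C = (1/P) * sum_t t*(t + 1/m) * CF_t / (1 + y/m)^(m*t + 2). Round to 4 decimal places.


Coupon per period c = face * coupon_rate / m = 4.600000
Periods per year m = 1; per-period yield y/m = 0.067000
Number of cashflows N = 7
Cashflows (t years, CF_t, discount factor 1/(1+y/m)^(m*t), PV):
  t = 1.0000: CF_t = 4.600000, DF = 0.937207, PV = 4.311153
  t = 2.0000: CF_t = 4.600000, DF = 0.878357, PV = 4.040443
  t = 3.0000: CF_t = 4.600000, DF = 0.823203, PV = 3.786732
  t = 4.0000: CF_t = 4.600000, DF = 0.771511, PV = 3.548952
  t = 5.0000: CF_t = 4.600000, DF = 0.723066, PV = 3.326103
  t = 6.0000: CF_t = 4.600000, DF = 0.677663, PV = 3.117248
  t = 7.0000: CF_t = 104.600000, DF = 0.635110, PV = 66.432523
Price P = sum_t PV_t = 88.563154
Convexity numerator sum_t t*(t + 1/m) * CF_t / (1+y/m)^(m*t + 2):
  t = 1.0000: term = 7.573464
  t = 2.0000: term = 21.293713
  t = 3.0000: term = 39.913240
  t = 4.0000: term = 62.344954
  t = 5.0000: term = 87.645203
  t = 6.0000: term = 114.998392
  t = 7.0000: term = 3267.683135
Convexity = (1/P) * sum = 3601.452101 / 88.563154 = 40.665355

Answer: Convexity = 40.6654


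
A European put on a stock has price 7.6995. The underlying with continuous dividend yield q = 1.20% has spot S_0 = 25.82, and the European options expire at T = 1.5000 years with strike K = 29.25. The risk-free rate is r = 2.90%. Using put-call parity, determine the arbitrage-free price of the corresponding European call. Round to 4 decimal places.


Put-call parity: C - P = S_0 * exp(-qT) - K * exp(-rT).
S_0 * exp(-qT) = 25.8200 * 0.98216103 = 25.35939786
K * exp(-rT) = 29.2500 * 0.95743255 = 28.00490221
C = P + S*exp(-qT) - K*exp(-rT)
C = 7.6995 + 25.35939786 - 28.00490221 = 5.0540

Answer: Call price = 5.0540


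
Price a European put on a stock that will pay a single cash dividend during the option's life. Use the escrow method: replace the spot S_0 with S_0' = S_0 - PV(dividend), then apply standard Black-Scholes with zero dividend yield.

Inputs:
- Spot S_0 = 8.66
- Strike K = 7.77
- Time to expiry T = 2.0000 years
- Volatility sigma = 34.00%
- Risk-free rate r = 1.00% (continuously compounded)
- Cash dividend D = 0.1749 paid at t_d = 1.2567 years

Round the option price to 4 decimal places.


PV(D) = D * exp(-r * t_d) = 0.1749 * 0.98751163 = 0.17271578
S_0' = S_0 - PV(D) = 8.6600 - 0.17271578 = 8.48728422
d1 = (ln(S_0'/K) + (r + sigma^2/2)*T) / (sigma*sqrt(T)) = 0.46564833
d2 = d1 - sigma*sqrt(T) = -0.01518428
exp(-rT) = 0.98019867
N(-d1) = 0.32073362; N(-d2) = 0.50605742
P = K * exp(-rT) * N(-d2) - S_0' * N(-d1) = 7.7700 * 0.98019867 * 0.50605742 - 8.48728422 * 0.32073362 = 1.1320

Answer: Price = 1.1320


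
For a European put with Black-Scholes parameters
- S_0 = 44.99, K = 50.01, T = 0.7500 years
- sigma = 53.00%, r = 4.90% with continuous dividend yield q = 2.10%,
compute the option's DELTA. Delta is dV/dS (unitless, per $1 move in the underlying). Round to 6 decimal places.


Answer: Delta = -0.474606

Derivation:
d1 = 0.0447822443; d2 = -0.4142112197
phi(d1) = 0.3985424516; exp(-qT) = 0.9843733826; exp(-rT) = 0.9639170845
N(-d1) = 0.4821404390
Delta = -exp(-qT) * N(-d1) = -0.9843733826 * 0.4821404390 = -0.474606


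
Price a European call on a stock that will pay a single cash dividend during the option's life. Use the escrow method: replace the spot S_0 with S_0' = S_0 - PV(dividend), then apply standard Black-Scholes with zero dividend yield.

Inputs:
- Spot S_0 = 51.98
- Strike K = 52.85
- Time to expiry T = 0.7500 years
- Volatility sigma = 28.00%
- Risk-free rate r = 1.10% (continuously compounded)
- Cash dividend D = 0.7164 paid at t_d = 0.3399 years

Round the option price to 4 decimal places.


Answer: Price = 4.4488

Derivation:
PV(D) = D * exp(-r * t_d) = 0.7164 * 0.99626808 = 0.71372645
S_0' = S_0 - PV(D) = 51.9800 - 0.71372645 = 51.26627355
d1 = (ln(S_0'/K) + (r + sigma^2/2)*T) / (sigma*sqrt(T)) = 0.02979700
d2 = d1 - sigma*sqrt(T) = -0.21269012
exp(-rT) = 0.99178394
N(d1) = 0.51188552; N(d2) = 0.41578434
C = S_0' * N(d1) - K * exp(-rT) * N(d2) = 51.26627355 * 0.51188552 - 52.8500 * 0.99178394 * 0.41578434 = 4.4488


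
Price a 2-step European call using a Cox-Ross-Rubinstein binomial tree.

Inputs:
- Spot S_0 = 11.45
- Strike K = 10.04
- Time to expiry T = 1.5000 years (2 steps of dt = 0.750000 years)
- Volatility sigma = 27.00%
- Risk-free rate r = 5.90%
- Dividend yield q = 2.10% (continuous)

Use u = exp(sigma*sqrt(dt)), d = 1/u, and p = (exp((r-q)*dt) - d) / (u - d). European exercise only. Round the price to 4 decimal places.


dt = T/N = 0.750000
u = exp(sigma*sqrt(dt)) = 1.263426; d = 1/u = 0.791499
p = (exp((r-q)*dt) - d) / (u - d) = 0.503068
Discount per step: exp(-r*dt) = 0.956715
Stock lattice S(k, i) with i counting down-moves:
  k=0: S(0,0) = 11.4500
  k=1: S(1,0) = 14.4662; S(1,1) = 9.0627
  k=2: S(2,0) = 18.2770; S(2,1) = 11.4500; S(2,2) = 7.1731
Terminal payoffs V(N, i) = max(S_T - K, 0):
  V(2,0) = 8.237000; V(2,1) = 1.410000; V(2,2) = 0.000000
Backward induction: V(k, i) = exp(-r*dt) * [p * V(k+1, i) + (1-p) * V(k+1, i+1)].
  V(1,0) = exp(-r*dt) * [p*8.237000 + (1-p)*1.410000] = 4.634750
  V(1,1) = exp(-r*dt) * [p*1.410000 + (1-p)*0.000000] = 0.678622
  V(0,0) = exp(-r*dt) * [p*4.634750 + (1-p)*0.678622] = 2.553302

Answer: Price = V(0,0) = 2.5533


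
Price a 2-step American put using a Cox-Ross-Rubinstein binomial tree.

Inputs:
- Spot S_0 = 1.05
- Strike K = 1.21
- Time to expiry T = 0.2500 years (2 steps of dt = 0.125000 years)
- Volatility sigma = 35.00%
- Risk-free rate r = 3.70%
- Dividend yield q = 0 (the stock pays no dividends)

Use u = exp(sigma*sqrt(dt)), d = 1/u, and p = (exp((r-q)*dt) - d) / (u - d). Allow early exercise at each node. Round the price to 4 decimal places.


dt = T/N = 0.125000
u = exp(sigma*sqrt(dt)) = 1.131726; d = 1/u = 0.883606
p = (exp((r-q)*dt) - d) / (u - d) = 0.487787
Discount per step: exp(-r*dt) = 0.995386
Stock lattice S(k, i) with i counting down-moves:
  k=0: S(0,0) = 1.0500
  k=1: S(1,0) = 1.1883; S(1,1) = 0.9278
  k=2: S(2,0) = 1.3448; S(2,1) = 1.0500; S(2,2) = 0.8198
Terminal payoffs V(N, i) = max(K - S_T, 0):
  V(2,0) = 0.000000; V(2,1) = 0.160000; V(2,2) = 0.390202
Backward induction: V(k, i) = exp(-r*dt) * [p * V(k+1, i) + (1-p) * V(k+1, i+1)]; then take max(V_cont, immediate exercise) for American.
  V(1,0) = exp(-r*dt) * [p*0.000000 + (1-p)*0.160000] = 0.081576; exercise = 0.021688; V(1,0) = max -> 0.081576
  V(1,1) = exp(-r*dt) * [p*0.160000 + (1-p)*0.390202] = 0.276630; exercise = 0.282213; V(1,1) = max -> 0.282213
  V(0,0) = exp(-r*dt) * [p*0.081576 + (1-p)*0.282213] = 0.183494; exercise = 0.160000; V(0,0) = max -> 0.183494

Answer: Price = V(0,0) = 0.1835


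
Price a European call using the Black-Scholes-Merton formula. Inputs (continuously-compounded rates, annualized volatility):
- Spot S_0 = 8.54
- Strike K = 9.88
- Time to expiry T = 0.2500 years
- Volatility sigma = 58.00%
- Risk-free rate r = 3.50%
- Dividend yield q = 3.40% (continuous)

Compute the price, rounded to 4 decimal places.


d1 = (ln(S/K) + (r - q + 0.5*sigma^2) * T) / (sigma * sqrt(T)) = -0.35672932
d2 = d1 - sigma * sqrt(T) = -0.64672932
exp(-rT) = 0.99128817; exp(-qT) = 0.99153602
C = S_0 * exp(-qT) * N(d1) - K * exp(-rT) * N(d2)
N(d1) = 0.36064723; N(d2) = 0.25890357
C = 8.5400 * 0.99153602 * 0.36064723 - 9.8800 * 0.99128817 * 0.25890357 = 0.5182

Answer: Price = 0.5182


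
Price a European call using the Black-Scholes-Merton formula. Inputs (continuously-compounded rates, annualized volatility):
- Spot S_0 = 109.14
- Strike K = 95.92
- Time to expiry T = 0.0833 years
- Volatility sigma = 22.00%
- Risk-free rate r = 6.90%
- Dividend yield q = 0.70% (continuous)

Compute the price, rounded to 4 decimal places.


d1 = (ln(S/K) + (r - q + 0.5*sigma^2) * T) / (sigma * sqrt(T)) = 2.14655700
d2 = d1 - sigma * sqrt(T) = 2.08306117
exp(-rT) = 0.99426879; exp(-qT) = 0.99941707
C = S_0 * exp(-qT) * N(d1) - K * exp(-rT) * N(d2)
N(d1) = 0.98408572; N(d2) = 0.98137718
C = 109.1400 * 0.99941707 * 0.98408572 - 95.9200 * 0.99426879 * 0.98137718 = 13.7463

Answer: Price = 13.7463


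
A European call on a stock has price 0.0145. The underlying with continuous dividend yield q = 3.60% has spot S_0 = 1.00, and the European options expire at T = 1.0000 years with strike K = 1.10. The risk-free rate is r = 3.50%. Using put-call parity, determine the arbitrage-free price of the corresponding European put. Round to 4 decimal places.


Put-call parity: C - P = S_0 * exp(-qT) - K * exp(-rT).
S_0 * exp(-qT) = 1.0000 * 0.96464029 = 0.96464029
K * exp(-rT) = 1.1000 * 0.96560542 = 1.06216596
P = C - S*exp(-qT) + K*exp(-rT)
P = 0.0145 - 0.96464029 + 1.06216596 = 0.1120

Answer: Put price = 0.1120


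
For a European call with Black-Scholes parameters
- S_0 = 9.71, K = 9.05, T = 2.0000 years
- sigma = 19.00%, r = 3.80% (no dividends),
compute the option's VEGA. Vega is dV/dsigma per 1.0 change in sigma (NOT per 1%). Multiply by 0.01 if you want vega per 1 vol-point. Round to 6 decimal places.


Answer: Vega = 4.349931

Derivation:
d1 = 0.6791631292; d2 = 0.4104625523
phi(d1) = 0.3167730123; exp(-qT) = 1.0000000000; exp(-rT) = 0.9268162066
Vega = S * exp(-qT) * phi(d1) * sqrt(T) = 9.7100 * 1.0000000000 * 0.3167730123 * 1.4142135624 = 4.349931


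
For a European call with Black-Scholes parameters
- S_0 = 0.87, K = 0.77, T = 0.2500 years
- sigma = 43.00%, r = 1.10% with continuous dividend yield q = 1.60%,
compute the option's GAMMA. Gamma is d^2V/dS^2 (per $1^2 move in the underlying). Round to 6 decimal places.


d1 = 0.6696055665; d2 = 0.4546055665
phi(d1) = 0.3188213576; exp(-qT) = 0.9960079893; exp(-rT) = 0.9972537778
Gamma = exp(-qT) * phi(d1) / (S * sigma * sqrt(T)) = 0.9960079893 * 0.3188213576 / (0.8700 * 0.4300 * 0.5000000000) = 1.697667

Answer: Gamma = 1.697667


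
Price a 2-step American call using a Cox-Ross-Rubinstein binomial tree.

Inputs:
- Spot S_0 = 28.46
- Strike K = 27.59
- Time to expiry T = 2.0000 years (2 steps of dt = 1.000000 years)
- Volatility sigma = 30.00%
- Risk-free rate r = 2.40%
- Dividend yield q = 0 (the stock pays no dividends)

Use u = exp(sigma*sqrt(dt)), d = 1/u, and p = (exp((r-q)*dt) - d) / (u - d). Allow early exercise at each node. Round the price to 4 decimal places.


Answer: Price = V(0,0) = 5.4234

Derivation:
dt = T/N = 1.000000
u = exp(sigma*sqrt(dt)) = 1.349859; d = 1/u = 0.740818
p = (exp((r-q)*dt) - d) / (u - d) = 0.465440
Discount per step: exp(-r*dt) = 0.976286
Stock lattice S(k, i) with i counting down-moves:
  k=0: S(0,0) = 28.4600
  k=1: S(1,0) = 38.4170; S(1,1) = 21.0837
  k=2: S(2,0) = 51.8575; S(2,1) = 28.4600; S(2,2) = 15.6192
Terminal payoffs V(N, i) = max(S_T - K, 0):
  V(2,0) = 24.267501; V(2,1) = 0.870000; V(2,2) = 0.000000
Backward induction: V(k, i) = exp(-r*dt) * [p * V(k+1, i) + (1-p) * V(k+1, i+1)]; then take max(V_cont, immediate exercise) for American.
  V(1,0) = exp(-r*dt) * [p*24.267501 + (1-p)*0.870000] = 11.481259; exercise = 10.826982; V(1,0) = max -> 11.481259
  V(1,1) = exp(-r*dt) * [p*0.870000 + (1-p)*0.000000] = 0.395330; exercise = 0.000000; V(1,1) = max -> 0.395330
  V(0,0) = exp(-r*dt) * [p*11.481259 + (1-p)*0.395330] = 5.423433; exercise = 0.870000; V(0,0) = max -> 5.423433


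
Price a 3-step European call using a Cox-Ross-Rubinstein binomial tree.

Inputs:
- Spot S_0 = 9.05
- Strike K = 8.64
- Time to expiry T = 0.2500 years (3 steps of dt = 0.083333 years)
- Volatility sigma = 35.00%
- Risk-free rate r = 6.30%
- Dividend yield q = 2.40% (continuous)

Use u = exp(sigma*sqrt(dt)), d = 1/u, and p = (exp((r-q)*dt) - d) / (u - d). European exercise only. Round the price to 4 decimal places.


dt = T/N = 0.083333
u = exp(sigma*sqrt(dt)) = 1.106317; d = 1/u = 0.903900
p = (exp((r-q)*dt) - d) / (u - d) = 0.490845
Discount per step: exp(-r*dt) = 0.994764
Stock lattice S(k, i) with i counting down-moves:
  k=0: S(0,0) = 9.0500
  k=1: S(1,0) = 10.0122; S(1,1) = 8.1803
  k=2: S(2,0) = 11.0766; S(2,1) = 9.0500; S(2,2) = 7.3942
  k=3: S(3,0) = 12.2543; S(3,1) = 10.0122; S(3,2) = 8.1803; S(3,3) = 6.6836
Terminal payoffs V(N, i) = max(S_T - K, 0):
  V(3,0) = 3.614260; V(3,1) = 1.372167; V(3,2) = 0.000000; V(3,3) = 0.000000
Backward induction: V(k, i) = exp(-r*dt) * [p * V(k+1, i) + (1-p) * V(k+1, i+1)].
  V(2,0) = exp(-r*dt) * [p*3.614260 + (1-p)*1.372167] = 2.459739
  V(2,1) = exp(-r*dt) * [p*1.372167 + (1-p)*0.000000] = 0.669994
  V(2,2) = exp(-r*dt) * [p*0.000000 + (1-p)*0.000000] = 0.000000
  V(1,0) = exp(-r*dt) * [p*2.459739 + (1-p)*0.669994] = 1.540372
  V(1,1) = exp(-r*dt) * [p*0.669994 + (1-p)*0.000000] = 0.327141
  V(0,0) = exp(-r*dt) * [p*1.540372 + (1-p)*0.327141] = 0.917817

Answer: Price = V(0,0) = 0.9178


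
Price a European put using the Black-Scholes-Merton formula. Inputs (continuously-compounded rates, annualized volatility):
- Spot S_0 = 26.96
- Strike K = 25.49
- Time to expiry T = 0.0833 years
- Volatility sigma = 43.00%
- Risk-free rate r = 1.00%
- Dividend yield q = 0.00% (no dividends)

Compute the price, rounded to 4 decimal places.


Answer: Price = 0.6852

Derivation:
d1 = (ln(S/K) + (r - q + 0.5*sigma^2) * T) / (sigma * sqrt(T)) = 0.52054231
d2 = d1 - sigma * sqrt(T) = 0.39643683
exp(-rT) = 0.99916735; exp(-qT) = 1.00000000
P = K * exp(-rT) * N(-d2) - S_0 * exp(-qT) * N(-d1)
N(-d1) = 0.30134282; N(-d2) = 0.34589140
P = 25.4900 * 0.99916735 * 0.34589140 - 26.9600 * 1.00000000 * 0.30134282 = 0.6852


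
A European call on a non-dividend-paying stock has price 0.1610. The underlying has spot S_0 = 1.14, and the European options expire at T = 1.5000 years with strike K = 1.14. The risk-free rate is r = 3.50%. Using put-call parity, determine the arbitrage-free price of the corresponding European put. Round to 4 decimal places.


Put-call parity: C - P = S_0 * exp(-qT) - K * exp(-rT).
S_0 * exp(-qT) = 1.1400 * 1.00000000 = 1.14000000
K * exp(-rT) = 1.1400 * 0.94885432 = 1.08169393
P = C - S*exp(-qT) + K*exp(-rT)
P = 0.1610 - 1.14000000 + 1.08169393 = 0.1027

Answer: Put price = 0.1027


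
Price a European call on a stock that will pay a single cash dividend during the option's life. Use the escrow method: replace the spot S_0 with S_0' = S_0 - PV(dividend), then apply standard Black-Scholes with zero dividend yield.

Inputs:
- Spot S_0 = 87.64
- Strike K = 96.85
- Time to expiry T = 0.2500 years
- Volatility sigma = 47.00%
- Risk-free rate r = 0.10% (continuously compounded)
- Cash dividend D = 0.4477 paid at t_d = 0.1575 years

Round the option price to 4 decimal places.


PV(D) = D * exp(-r * t_d) = 0.4477 * 0.99984251 = 0.44762949
S_0' = S_0 - PV(D) = 87.6400 - 0.44762949 = 87.19237051
d1 = (ln(S_0'/K) + (r + sigma^2/2)*T) / (sigma*sqrt(T)) = -0.32844280
d2 = d1 - sigma*sqrt(T) = -0.56344280
exp(-rT) = 0.99975003
N(d1) = 0.37128844; N(d2) = 0.28656670
C = S_0' * N(d1) - K * exp(-rT) * N(d2) = 87.19237051 * 0.37128844 - 96.8500 * 0.99975003 * 0.28656670 = 4.6265

Answer: Price = 4.6265


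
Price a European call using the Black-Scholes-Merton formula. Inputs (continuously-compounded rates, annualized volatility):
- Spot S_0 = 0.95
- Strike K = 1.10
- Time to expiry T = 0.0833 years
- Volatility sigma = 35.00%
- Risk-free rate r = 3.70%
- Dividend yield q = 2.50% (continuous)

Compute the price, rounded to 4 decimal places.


d1 = (ln(S/K) + (r - q + 0.5*sigma^2) * T) / (sigma * sqrt(T)) = -1.39088488
d2 = d1 - sigma * sqrt(T) = -1.49190097
exp(-rT) = 0.99692264; exp(-qT) = 0.99791967
C = S_0 * exp(-qT) * N(d1) - K * exp(-rT) * N(d2)
N(d1) = 0.08213017; N(d2) = 0.06786255
C = 0.9500 * 0.99791967 * 0.08213017 - 1.1000 * 0.99692264 * 0.06786255 = 0.0034

Answer: Price = 0.0034


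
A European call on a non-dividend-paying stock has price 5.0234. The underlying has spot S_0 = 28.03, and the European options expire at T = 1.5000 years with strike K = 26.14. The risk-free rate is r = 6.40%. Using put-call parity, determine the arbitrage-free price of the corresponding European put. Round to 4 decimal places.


Put-call parity: C - P = S_0 * exp(-qT) - K * exp(-rT).
S_0 * exp(-qT) = 28.0300 * 1.00000000 = 28.03000000
K * exp(-rT) = 26.1400 * 0.90846402 = 23.74724938
P = C - S*exp(-qT) + K*exp(-rT)
P = 5.0234 - 28.03000000 + 23.74724938 = 0.7406

Answer: Put price = 0.7406


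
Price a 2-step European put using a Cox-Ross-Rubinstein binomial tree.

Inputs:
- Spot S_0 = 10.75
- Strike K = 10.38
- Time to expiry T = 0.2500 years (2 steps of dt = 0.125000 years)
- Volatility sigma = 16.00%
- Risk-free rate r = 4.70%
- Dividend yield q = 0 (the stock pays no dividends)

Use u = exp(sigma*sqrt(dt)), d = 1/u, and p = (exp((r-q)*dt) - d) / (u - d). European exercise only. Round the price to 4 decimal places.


Answer: Price = V(0,0) = 0.1646

Derivation:
dt = T/N = 0.125000
u = exp(sigma*sqrt(dt)) = 1.058199; d = 1/u = 0.945002
p = (exp((r-q)*dt) - d) / (u - d) = 0.537915
Discount per step: exp(-r*dt) = 0.994142
Stock lattice S(k, i) with i counting down-moves:
  k=0: S(0,0) = 10.7500
  k=1: S(1,0) = 11.3756; S(1,1) = 10.1588
  k=2: S(2,0) = 12.0377; S(2,1) = 10.7500; S(2,2) = 9.6001
Terminal payoffs V(N, i) = max(K - S_T, 0):
  V(2,0) = 0.000000; V(2,1) = 0.000000; V(2,2) = 0.779947
Backward induction: V(k, i) = exp(-r*dt) * [p * V(k+1, i) + (1-p) * V(k+1, i+1)].
  V(1,0) = exp(-r*dt) * [p*0.000000 + (1-p)*0.000000] = 0.000000
  V(1,1) = exp(-r*dt) * [p*0.000000 + (1-p)*0.779947] = 0.358291
  V(0,0) = exp(-r*dt) * [p*0.000000 + (1-p)*0.358291] = 0.164591


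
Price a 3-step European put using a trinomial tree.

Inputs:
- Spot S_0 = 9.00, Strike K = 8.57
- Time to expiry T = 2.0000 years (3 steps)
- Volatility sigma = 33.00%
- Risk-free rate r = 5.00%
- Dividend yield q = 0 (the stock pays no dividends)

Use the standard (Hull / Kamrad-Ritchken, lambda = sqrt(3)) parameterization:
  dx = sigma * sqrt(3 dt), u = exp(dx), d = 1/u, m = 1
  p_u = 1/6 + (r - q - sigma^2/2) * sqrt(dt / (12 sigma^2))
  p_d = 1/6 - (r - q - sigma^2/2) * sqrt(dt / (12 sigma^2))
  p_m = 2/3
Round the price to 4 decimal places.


Answer: Price = V(0,0) = 0.9279

Derivation:
dt = T/N = 0.666667; dx = sigma*sqrt(3*dt) = 0.466690
u = exp(dx) = 1.594708; d = 1/u = 0.627074
p_u = 0.163488, p_m = 0.666667, p_d = 0.169845
Discount per step: exp(-r*dt) = 0.967216
Stock lattice S(k, j) with j the centered position index:
  k=0: S(0,+0) = 9.0000
  k=1: S(1,-1) = 5.6437; S(1,+0) = 9.0000; S(1,+1) = 14.3524
  k=2: S(2,-2) = 3.5390; S(2,-1) = 5.6437; S(2,+0) = 9.0000; S(2,+1) = 14.3524; S(2,+2) = 22.8878
  k=3: S(3,-3) = 2.2192; S(3,-2) = 3.5390; S(3,-1) = 5.6437; S(3,+0) = 9.0000; S(3,+1) = 14.3524; S(3,+2) = 22.8878; S(3,+3) = 36.4994
Terminal payoffs V(N, j) = max(K - S_T, 0):
  V(3,-3) = 6.350786; V(3,-2) = 5.031002; V(3,-1) = 2.926333; V(3,+0) = 0.000000; V(3,+1) = 0.000000; V(3,+2) = 0.000000; V(3,+3) = 0.000000
Backward induction: V(k, j) = exp(-r*dt) * [p_u * V(k+1, j+1) + p_m * V(k+1, j) + p_d * V(k+1, j-1)]
  V(2,-2) = exp(-r*dt) * [p_u*2.926333 + p_m*5.031002 + p_d*6.350786] = 4.750068
  V(2,-1) = exp(-r*dt) * [p_u*0.000000 + p_m*2.926333 + p_d*5.031002] = 2.713408
  V(2,+0) = exp(-r*dt) * [p_u*0.000000 + p_m*0.000000 + p_d*2.926333] = 0.480729
  V(2,+1) = exp(-r*dt) * [p_u*0.000000 + p_m*0.000000 + p_d*0.000000] = 0.000000
  V(2,+2) = exp(-r*dt) * [p_u*0.000000 + p_m*0.000000 + p_d*0.000000] = 0.000000
  V(1,-1) = exp(-r*dt) * [p_u*0.480729 + p_m*2.713408 + p_d*4.750068] = 2.605978
  V(1,+0) = exp(-r*dt) * [p_u*0.000000 + p_m*0.480729 + p_d*2.713408] = 0.755729
  V(1,+1) = exp(-r*dt) * [p_u*0.000000 + p_m*0.000000 + p_d*0.480729] = 0.078973
  V(0,+0) = exp(-r*dt) * [p_u*0.078973 + p_m*0.755729 + p_d*2.605978] = 0.927892


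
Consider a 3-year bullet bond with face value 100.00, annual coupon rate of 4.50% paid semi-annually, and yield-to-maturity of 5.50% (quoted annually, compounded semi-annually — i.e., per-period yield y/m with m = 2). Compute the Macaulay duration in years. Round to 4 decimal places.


Coupon per period c = face * coupon_rate / m = 2.250000
Periods per year m = 2; per-period yield y/m = 0.027500
Number of cashflows N = 6
Cashflows (t years, CF_t, discount factor 1/(1+y/m)^(m*t), PV):
  t = 0.5000: CF_t = 2.250000, DF = 0.973236, PV = 2.189781
  t = 1.0000: CF_t = 2.250000, DF = 0.947188, PV = 2.131174
  t = 1.5000: CF_t = 2.250000, DF = 0.921838, PV = 2.074135
  t = 2.0000: CF_t = 2.250000, DF = 0.897166, PV = 2.018623
  t = 2.5000: CF_t = 2.250000, DF = 0.873154, PV = 1.964596
  t = 3.0000: CF_t = 102.250000, DF = 0.849785, PV = 86.890507
Price P = sum_t PV_t = 97.268817
Macaulay numerator sum_t t * PV_t:
  t * PV_t at t = 0.5000: 1.094891
  t * PV_t at t = 1.0000: 2.131174
  t * PV_t at t = 1.5000: 3.111203
  t * PV_t at t = 2.0000: 4.037246
  t * PV_t at t = 2.5000: 4.911491
  t * PV_t at t = 3.0000: 260.671522
Macaulay duration D = (sum_t t * PV_t) / P = 275.957526 / 97.268817 = 2.837061

Answer: Macaulay duration = 2.8371 years


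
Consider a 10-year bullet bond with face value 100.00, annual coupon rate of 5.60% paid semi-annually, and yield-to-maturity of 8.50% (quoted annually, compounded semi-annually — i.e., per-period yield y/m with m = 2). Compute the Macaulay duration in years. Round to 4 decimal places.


Answer: Macaulay duration = 7.4942 years

Derivation:
Coupon per period c = face * coupon_rate / m = 2.800000
Periods per year m = 2; per-period yield y/m = 0.042500
Number of cashflows N = 20
Cashflows (t years, CF_t, discount factor 1/(1+y/m)^(m*t), PV):
  t = 0.5000: CF_t = 2.800000, DF = 0.959233, PV = 2.685851
  t = 1.0000: CF_t = 2.800000, DF = 0.920127, PV = 2.576356
  t = 1.5000: CF_t = 2.800000, DF = 0.882616, PV = 2.471325
  t = 2.0000: CF_t = 2.800000, DF = 0.846634, PV = 2.370575
  t = 2.5000: CF_t = 2.800000, DF = 0.812119, PV = 2.273933
  t = 3.0000: CF_t = 2.800000, DF = 0.779011, PV = 2.181231
  t = 3.5000: CF_t = 2.800000, DF = 0.747253, PV = 2.092308
  t = 4.0000: CF_t = 2.800000, DF = 0.716789, PV = 2.007010
  t = 4.5000: CF_t = 2.800000, DF = 0.687568, PV = 1.925189
  t = 5.0000: CF_t = 2.800000, DF = 0.659537, PV = 1.846704
  t = 5.5000: CF_t = 2.800000, DF = 0.632650, PV = 1.771419
  t = 6.0000: CF_t = 2.800000, DF = 0.606858, PV = 1.699203
  t = 6.5000: CF_t = 2.800000, DF = 0.582118, PV = 1.629931
  t = 7.0000: CF_t = 2.800000, DF = 0.558387, PV = 1.563483
  t = 7.5000: CF_t = 2.800000, DF = 0.535623, PV = 1.499744
  t = 8.0000: CF_t = 2.800000, DF = 0.513787, PV = 1.438603
  t = 8.5000: CF_t = 2.800000, DF = 0.492841, PV = 1.379955
  t = 9.0000: CF_t = 2.800000, DF = 0.472749, PV = 1.323698
  t = 9.5000: CF_t = 2.800000, DF = 0.453477, PV = 1.269734
  t = 10.0000: CF_t = 102.800000, DF = 0.434989, PV = 44.716916
Price P = sum_t PV_t = 80.723170
Macaulay numerator sum_t t * PV_t:
  t * PV_t at t = 0.5000: 1.342926
  t * PV_t at t = 1.0000: 2.576356
  t * PV_t at t = 1.5000: 3.706987
  t * PV_t at t = 2.0000: 4.741151
  t * PV_t at t = 2.5000: 5.684833
  t * PV_t at t = 3.0000: 6.543693
  t * PV_t at t = 3.5000: 7.323077
  t * PV_t at t = 4.0000: 8.028040
  t * PV_t at t = 4.5000: 8.663352
  t * PV_t at t = 5.0000: 9.233522
  t * PV_t at t = 5.5000: 9.742805
  t * PV_t at t = 6.0000: 10.195218
  t * PV_t at t = 6.5000: 10.594551
  t * PV_t at t = 7.0000: 10.944380
  t * PV_t at t = 7.5000: 11.248079
  t * PV_t at t = 8.0000: 11.508825
  t * PV_t at t = 8.5000: 11.729618
  t * PV_t at t = 9.0000: 11.913281
  t * PV_t at t = 9.5000: 12.062475
  t * PV_t at t = 10.0000: 447.169158
Macaulay duration D = (sum_t t * PV_t) / P = 604.952329 / 80.723170 = 7.494160


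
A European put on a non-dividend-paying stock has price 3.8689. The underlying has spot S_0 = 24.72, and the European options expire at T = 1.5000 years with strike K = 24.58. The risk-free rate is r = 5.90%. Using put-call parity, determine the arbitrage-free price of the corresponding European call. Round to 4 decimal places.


Answer: Call price = 6.0907

Derivation:
Put-call parity: C - P = S_0 * exp(-qT) - K * exp(-rT).
S_0 * exp(-qT) = 24.7200 * 1.00000000 = 24.72000000
K * exp(-rT) = 24.5800 * 0.91530311 = 22.49815046
C = P + S*exp(-qT) - K*exp(-rT)
C = 3.8689 + 24.72000000 - 22.49815046 = 6.0907


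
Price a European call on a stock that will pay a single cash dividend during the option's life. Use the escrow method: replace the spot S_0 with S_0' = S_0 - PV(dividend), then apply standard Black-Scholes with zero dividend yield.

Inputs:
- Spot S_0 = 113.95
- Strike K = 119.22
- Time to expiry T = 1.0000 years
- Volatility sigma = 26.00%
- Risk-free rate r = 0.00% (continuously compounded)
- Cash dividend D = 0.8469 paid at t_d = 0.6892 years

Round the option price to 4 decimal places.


PV(D) = D * exp(-r * t_d) = 0.8469 * 1.00000000 = 0.84690000
S_0' = S_0 - PV(D) = 113.9500 - 0.84690000 = 113.10310000
d1 = (ln(S_0'/K) + (r + sigma^2/2)*T) / (sigma*sqrt(T)) = -0.07257974
d2 = d1 - sigma*sqrt(T) = -0.33257974
exp(-rT) = 1.00000000
N(d1) = 0.47107027; N(d2) = 0.36972577
C = S_0' * N(d1) - K * exp(-rT) * N(d2) = 113.10310000 * 0.47107027 - 119.2200 * 1.00000000 * 0.36972577 = 9.2008

Answer: Price = 9.2008


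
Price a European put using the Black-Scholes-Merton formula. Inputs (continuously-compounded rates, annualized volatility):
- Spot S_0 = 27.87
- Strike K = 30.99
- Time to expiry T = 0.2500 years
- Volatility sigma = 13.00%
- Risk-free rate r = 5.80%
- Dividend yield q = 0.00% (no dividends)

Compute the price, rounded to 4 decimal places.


Answer: Price = 2.7420

Derivation:
d1 = (ln(S/K) + (r - q + 0.5*sigma^2) * T) / (sigma * sqrt(T)) = -1.37694200
d2 = d1 - sigma * sqrt(T) = -1.44194200
exp(-rT) = 0.98560462; exp(-qT) = 1.00000000
P = K * exp(-rT) * N(-d2) - S_0 * exp(-qT) * N(-d1)
N(-d1) = 0.91573491; N(-d2) = 0.92534063
P = 30.9900 * 0.98560462 * 0.92534063 - 27.8700 * 1.00000000 * 0.91573491 = 2.7420


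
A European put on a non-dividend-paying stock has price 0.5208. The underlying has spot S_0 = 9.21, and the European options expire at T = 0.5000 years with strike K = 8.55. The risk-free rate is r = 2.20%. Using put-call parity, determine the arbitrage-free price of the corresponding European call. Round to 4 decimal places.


Put-call parity: C - P = S_0 * exp(-qT) - K * exp(-rT).
S_0 * exp(-qT) = 9.2100 * 1.00000000 = 9.21000000
K * exp(-rT) = 8.5500 * 0.98906028 = 8.45646538
C = P + S*exp(-qT) - K*exp(-rT)
C = 0.5208 + 9.21000000 - 8.45646538 = 1.2743

Answer: Call price = 1.2743


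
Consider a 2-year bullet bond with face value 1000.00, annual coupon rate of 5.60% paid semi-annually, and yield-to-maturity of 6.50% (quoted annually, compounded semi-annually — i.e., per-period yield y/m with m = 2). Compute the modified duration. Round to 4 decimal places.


Coupon per period c = face * coupon_rate / m = 28.000000
Periods per year m = 2; per-period yield y/m = 0.032500
Number of cashflows N = 4
Cashflows (t years, CF_t, discount factor 1/(1+y/m)^(m*t), PV):
  t = 0.5000: CF_t = 28.000000, DF = 0.968523, PV = 27.118644
  t = 1.0000: CF_t = 28.000000, DF = 0.938037, PV = 26.265031
  t = 1.5000: CF_t = 28.000000, DF = 0.908510, PV = 25.438286
  t = 2.0000: CF_t = 1028.000000, DF = 0.879913, PV = 904.550615
Price P = sum_t PV_t = 983.372576
First compute Macaulay numerator sum_t t * PV_t:
  t * PV_t at t = 0.5000: 13.559322
  t * PV_t at t = 1.0000: 26.265031
  t * PV_t at t = 1.5000: 38.157429
  t * PV_t at t = 2.0000: 1809.101230
Macaulay duration D = 1887.083012 / 983.372576 = 1.918991
Modified duration = D / (1 + y/m) = 1.918991 / (1 + 0.032500) = 1.858587

Answer: Modified duration = 1.8586


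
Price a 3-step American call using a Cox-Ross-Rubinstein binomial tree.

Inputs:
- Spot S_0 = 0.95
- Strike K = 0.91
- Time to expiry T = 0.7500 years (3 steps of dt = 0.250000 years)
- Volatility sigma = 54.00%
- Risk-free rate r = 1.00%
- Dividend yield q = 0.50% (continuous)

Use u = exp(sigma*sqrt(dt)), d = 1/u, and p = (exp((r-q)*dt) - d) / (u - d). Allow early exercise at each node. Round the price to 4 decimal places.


dt = T/N = 0.250000
u = exp(sigma*sqrt(dt)) = 1.309964; d = 1/u = 0.763379
p = (exp((r-q)*dt) - d) / (u - d) = 0.435195
Discount per step: exp(-r*dt) = 0.997503
Stock lattice S(k, i) with i counting down-moves:
  k=0: S(0,0) = 0.9500
  k=1: S(1,0) = 1.2445; S(1,1) = 0.7252
  k=2: S(2,0) = 1.6302; S(2,1) = 0.9500; S(2,2) = 0.5536
  k=3: S(3,0) = 2.1355; S(3,1) = 1.2445; S(3,2) = 0.7252; S(3,3) = 0.4226
Terminal payoffs V(N, i) = max(S_T - K, 0):
  V(3,0) = 1.225513; V(3,1) = 0.334466; V(3,2) = 0.000000; V(3,3) = 0.000000
Backward induction: V(k, i) = exp(-r*dt) * [p * V(k+1, i) + (1-p) * V(k+1, i+1)]; then take max(V_cont, immediate exercise) for American.
  V(2,0) = exp(-r*dt) * [p*1.225513 + (1-p)*0.334466] = 0.720442; exercise = 0.720207; V(2,0) = max -> 0.720442
  V(2,1) = exp(-r*dt) * [p*0.334466 + (1-p)*0.000000] = 0.145195; exercise = 0.040000; V(2,1) = max -> 0.145195
  V(2,2) = exp(-r*dt) * [p*0.000000 + (1-p)*0.000000] = 0.000000; exercise = 0.000000; V(2,2) = max -> 0.000000
  V(1,0) = exp(-r*dt) * [p*0.720442 + (1-p)*0.145195] = 0.394552; exercise = 0.334466; V(1,0) = max -> 0.394552
  V(1,1) = exp(-r*dt) * [p*0.145195 + (1-p)*0.000000] = 0.063030; exercise = 0.000000; V(1,1) = max -> 0.063030
  V(0,0) = exp(-r*dt) * [p*0.394552 + (1-p)*0.063030] = 0.206790; exercise = 0.040000; V(0,0) = max -> 0.206790

Answer: Price = V(0,0) = 0.2068


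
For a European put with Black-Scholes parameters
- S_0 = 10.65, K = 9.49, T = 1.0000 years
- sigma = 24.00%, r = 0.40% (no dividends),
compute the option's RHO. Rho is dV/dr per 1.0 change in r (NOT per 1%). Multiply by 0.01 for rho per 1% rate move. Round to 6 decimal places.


d1 = 0.6171719981; d2 = 0.3771719981
phi(d1) = 0.3297603268; exp(-qT) = 1.0000000000; exp(-rT) = 0.9960079893
N(-d2) = 0.3530228943
Rho = -K*T*exp(-rT)*N(-d2) = -9.4900 * 1.0000 * 0.9960079893 * 0.3530228943 = -3.336813

Answer: Rho = -3.336813


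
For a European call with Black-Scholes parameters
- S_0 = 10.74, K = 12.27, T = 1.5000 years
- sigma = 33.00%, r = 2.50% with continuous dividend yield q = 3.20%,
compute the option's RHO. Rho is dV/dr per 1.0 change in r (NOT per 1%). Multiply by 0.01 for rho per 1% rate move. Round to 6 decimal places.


d1 = -0.1534201273; d2 = -0.5575859348
phi(d1) = 0.3942747014; exp(-qT) = 0.9531337871; exp(-rT) = 0.9631944177
N(d2) = 0.2885635816
Rho = K*T*exp(-rT)*N(d2) = 12.2700 * 1.5000 * 0.9631944177 * 0.2885635816 = 5.115538

Answer: Rho = 5.115538


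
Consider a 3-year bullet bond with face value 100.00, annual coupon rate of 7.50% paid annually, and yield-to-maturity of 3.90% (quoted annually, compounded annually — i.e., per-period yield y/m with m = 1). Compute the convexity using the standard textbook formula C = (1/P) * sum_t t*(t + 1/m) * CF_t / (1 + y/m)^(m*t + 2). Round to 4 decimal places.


Coupon per period c = face * coupon_rate / m = 7.500000
Periods per year m = 1; per-period yield y/m = 0.039000
Number of cashflows N = 3
Cashflows (t years, CF_t, discount factor 1/(1+y/m)^(m*t), PV):
  t = 1.0000: CF_t = 7.500000, DF = 0.962464, PV = 7.218479
  t = 2.0000: CF_t = 7.500000, DF = 0.926337, PV = 6.947526
  t = 3.0000: CF_t = 107.500000, DF = 0.891566, PV = 95.843314
Price P = sum_t PV_t = 110.009319
Convexity numerator sum_t t*(t + 1/m) * CF_t / (1+y/m)^(m*t + 2):
  t = 1.0000: term = 13.373486
  t = 2.0000: term = 38.614492
  t = 3.0000: term = 1065.398234
Convexity = (1/P) * sum = 1117.386211 / 110.009319 = 10.157196

Answer: Convexity = 10.1572


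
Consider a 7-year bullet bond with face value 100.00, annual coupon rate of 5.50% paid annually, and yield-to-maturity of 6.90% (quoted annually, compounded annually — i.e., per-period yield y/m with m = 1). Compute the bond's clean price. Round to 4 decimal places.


Answer: Price = 92.4286

Derivation:
Coupon per period c = face * coupon_rate / m = 5.500000
Periods per year m = 1; per-period yield y/m = 0.069000
Number of cashflows N = 7
Cashflows (t years, CF_t, discount factor 1/(1+y/m)^(m*t), PV):
  t = 1.0000: CF_t = 5.500000, DF = 0.935454, PV = 5.144995
  t = 2.0000: CF_t = 5.500000, DF = 0.875074, PV = 4.812905
  t = 3.0000: CF_t = 5.500000, DF = 0.818591, PV = 4.502250
  t = 4.0000: CF_t = 5.500000, DF = 0.765754, PV = 4.211646
  t = 5.0000: CF_t = 5.500000, DF = 0.716327, PV = 3.939800
  t = 6.0000: CF_t = 5.500000, DF = 0.670091, PV = 3.685500
  t = 7.0000: CF_t = 105.500000, DF = 0.626839, PV = 66.131523
Price P = sum_t PV_t = 92.428619


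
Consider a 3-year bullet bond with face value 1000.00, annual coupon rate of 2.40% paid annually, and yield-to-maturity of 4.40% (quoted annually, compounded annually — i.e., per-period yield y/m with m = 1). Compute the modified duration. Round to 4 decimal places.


Answer: Modified duration = 2.8046

Derivation:
Coupon per period c = face * coupon_rate / m = 24.000000
Periods per year m = 1; per-period yield y/m = 0.044000
Number of cashflows N = 3
Cashflows (t years, CF_t, discount factor 1/(1+y/m)^(m*t), PV):
  t = 1.0000: CF_t = 24.000000, DF = 0.957854, PV = 22.988506
  t = 2.0000: CF_t = 24.000000, DF = 0.917485, PV = 22.019642
  t = 3.0000: CF_t = 1024.000000, DF = 0.878817, PV = 899.908721
Price P = sum_t PV_t = 944.916868
First compute Macaulay numerator sum_t t * PV_t:
  t * PV_t at t = 1.0000: 22.988506
  t * PV_t at t = 2.0000: 44.039283
  t * PV_t at t = 3.0000: 2699.726163
Macaulay duration D = 2766.753952 / 944.916868 = 2.928040
Modified duration = D / (1 + y/m) = 2.928040 / (1 + 0.044000) = 2.804636


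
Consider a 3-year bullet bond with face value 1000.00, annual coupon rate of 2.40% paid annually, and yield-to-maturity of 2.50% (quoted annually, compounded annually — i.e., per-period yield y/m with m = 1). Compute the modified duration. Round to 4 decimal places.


Coupon per period c = face * coupon_rate / m = 24.000000
Periods per year m = 1; per-period yield y/m = 0.025000
Number of cashflows N = 3
Cashflows (t years, CF_t, discount factor 1/(1+y/m)^(m*t), PV):
  t = 1.0000: CF_t = 24.000000, DF = 0.975610, PV = 23.414634
  t = 2.0000: CF_t = 24.000000, DF = 0.951814, PV = 22.843546
  t = 3.0000: CF_t = 1024.000000, DF = 0.928599, PV = 950.885797
Price P = sum_t PV_t = 997.143976
First compute Macaulay numerator sum_t t * PV_t:
  t * PV_t at t = 1.0000: 23.414634
  t * PV_t at t = 2.0000: 45.687091
  t * PV_t at t = 3.0000: 2852.657390
Macaulay duration D = 2921.759116 / 997.143976 = 2.930128
Modified duration = D / (1 + y/m) = 2.930128 / (1 + 0.025000) = 2.858661

Answer: Modified duration = 2.8587
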